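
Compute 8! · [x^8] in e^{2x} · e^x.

The EGF product rule gives c_8 = Σ_{k_1+k_2=8} C(8; k_1,k_2) · ∏ g_i(k_i), where e^{2x} gives (2)^k; e^x gives (1)^k.
g_1(k) for k = 0…8: 1, 2, 4, 8, 16, 32, 64, 128, 256.
g_2(k) for k = 0…8: 1, 1, 1, 1, 1, 1, 1, 1, 1.
c_8 = Σ_k C(8,k)·g_1(k)·g_2(8−k) = 1·1·1 + 8·2·1 + 28·4·1 + 56·8·1 + 70·16·1 + 56·32·1 + 28·64·1 + 8·128·1 + 1·256·1 = 1 + 16 + 112 + 448 + 1120 + 1792 + 1792 + 1024 + 256 = 6561.

6561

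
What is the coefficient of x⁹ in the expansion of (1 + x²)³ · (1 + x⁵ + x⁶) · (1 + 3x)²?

(1 + x²)³ has coefficients 1,0,3,0,3,0,1 for degrees 0…6.
(1 + x⁵ + x⁶) has coefficients 1,0,0,0,0,1,1,0,0,0 for degrees 0…9.
Finally multiplying by (1 + 3x)², the product of all factors after the first has coefficients 1,6,9,0,0,1,7,15,9,0 for degrees 0…9.
[x⁹] = 1·0 + 3·15 + 3·1 + 1·0 = 48.

48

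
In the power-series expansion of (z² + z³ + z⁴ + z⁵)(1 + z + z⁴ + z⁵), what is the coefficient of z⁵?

2

(z² + z³ + z⁴ + z⁵) has coefficients 0,0,1,1,1,1 for degrees 0…5.
(1 + z + z⁴ + z⁵) has coefficients 1,1,0,0,1,1 for degrees 0…5.
[z⁵] = 1·0 + 1·0 + 1·1 + 1·1 = 2.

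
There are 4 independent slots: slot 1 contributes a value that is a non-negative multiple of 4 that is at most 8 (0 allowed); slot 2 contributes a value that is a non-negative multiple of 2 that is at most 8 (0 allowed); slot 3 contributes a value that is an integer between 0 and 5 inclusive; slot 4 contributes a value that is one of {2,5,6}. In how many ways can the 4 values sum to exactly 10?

The generating function for the choices is (1 + q⁴ + q⁸)·(1 + q² + q⁴ + q⁶ + q⁸)·(1 + q + q² + q³ + q⁴ + q⁵)·(q² + q⁵ + q⁶); the count is [q¹⁰].
(1 + q⁴ + q⁸) has coefficients 1,0,0,0,1,0,0,0,1 for degrees 0…8.
(1 + q² + q⁴ + q⁶ + q⁸) has coefficients 1,0,1,0,1,0,1,0,1,0,0 for degrees 0…10.
Multiplying by (1 + q + q² + q³ + q⁴ + q⁵) gives running coefficients 1,1,2,2,3,3,3,3,3,3,2 for degrees 0…10.
Finally multiplying by (q² + q⁵ + q⁶), the product of all factors after the first has coefficients 0,0,1,1,2,3,5,6,7,8,9 for degrees 0…10.
[q¹⁰] = 1·9 + 1·5 + 1·1 = 15.

15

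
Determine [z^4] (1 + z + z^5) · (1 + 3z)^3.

(1 + z + z^5) has coefficients 1,1,0,0,0 for degrees 0…4.
(1 + 3z)^3 has coefficients 1,9,27,27,0 for degrees 0…4.
[z^4] = 1·0 + 1·27 = 27.

27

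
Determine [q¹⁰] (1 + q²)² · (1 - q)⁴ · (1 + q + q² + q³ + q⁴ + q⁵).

-7

(1 + q²)² has coefficients 1,0,2,0,1 for degrees 0…4.
(1 - q)⁴ has coefficients 1,-4,6,-4,1,0,0,0,0,0,0 for degrees 0…10.
Finally multiplying by (1 + q + q² + q³ + q⁴ + q⁵), the product of all factors after the first has coefficients 1,-3,3,-1,0,0,-1,3,-3,1,0 for degrees 0…10.
[q¹⁰] = 1·0 + 2·(-3) + 1·(-1) = -7.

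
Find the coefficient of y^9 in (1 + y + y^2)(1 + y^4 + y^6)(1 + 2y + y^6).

(1 + y + y^2) has coefficients 1,1,1 for degrees 0…2.
(1 + y^4 + y^6) has coefficients 1,0,0,0,1,0,1,0,0,0 for degrees 0…9.
Finally multiplying by (1 + 2y + y^6), the product of all factors after the first has coefficients 1,2,0,0,1,2,2,2,0,0 for degrees 0…9.
[y^9] = 1·0 + 1·0 + 1·2 = 2.

2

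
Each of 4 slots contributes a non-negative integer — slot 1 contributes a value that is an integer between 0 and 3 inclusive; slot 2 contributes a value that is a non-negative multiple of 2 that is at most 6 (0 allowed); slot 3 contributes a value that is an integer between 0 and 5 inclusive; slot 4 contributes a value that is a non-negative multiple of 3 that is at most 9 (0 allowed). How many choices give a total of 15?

25

The generating function for the choices is (1 + y + y^2 + y^3)·(1 + y^2 + y^4 + y^6)·(1 + y + y^2 + y^3 + y^4 + y^5)·(1 + y^3 + y^6 + y^9); the count is [y^15].
(1 + y + y^2 + y^3) has coefficients 1,1,1,1 for degrees 0…3.
(1 + y^2 + y^4 + y^6) has coefficients 1,0,1,0,1,0,1,0,0,0,0,0,0,0,0,0 for degrees 0…15.
Multiplying by (1 + y + y^2 + y^3 + y^4 + y^5) gives running coefficients 1,1,2,2,3,3,3,3,2,2,1,1,0,0,0,0 for degrees 0…15.
Finally multiplying by (1 + y^3 + y^6 + y^9), the product of all factors after the first has coefficients 1,1,2,3,4,5,6,7,7,8,8,8,7,7,6,5 for degrees 0…15.
[y^15] = 1·5 + 1·6 + 1·7 + 1·7 = 25.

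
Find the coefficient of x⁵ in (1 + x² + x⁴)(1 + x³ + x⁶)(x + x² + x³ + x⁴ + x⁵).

4

(1 + x² + x⁴) has coefficients 1,0,1,0,1 for degrees 0…4.
(1 + x³ + x⁶) has coefficients 1,0,0,1,0,0 for degrees 0…5.
Finally multiplying by (x + x² + x³ + x⁴ + x⁵), the product of all factors after the first has coefficients 0,1,1,1,2,2 for degrees 0…5.
[x⁵] = 1·2 + 1·1 + 1·1 = 4.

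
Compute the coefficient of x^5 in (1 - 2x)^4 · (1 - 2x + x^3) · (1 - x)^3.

(1 - 2x)^4 has coefficients 1,-8,24,-32,16 for degrees 0…4.
(1 - 2x + x^3) has coefficients 1,-2,0,1,0,0 for degrees 0…5.
Finally multiplying by (1 - x)^3, the product of all factors after the first has coefficients 1,-5,9,-6,-1,3 for degrees 0…5.
[x^5] = 1·3 − 8·(-1) + 24·(-6) − 32·9 + 16·(-5) = -501.

-501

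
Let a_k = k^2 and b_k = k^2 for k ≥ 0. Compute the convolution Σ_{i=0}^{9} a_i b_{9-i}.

This is [x^9] in the product of the two ordinary generating functions.
Σ = 0·81 + 1·64 + 4·49 + 9·36 + 16·25 + 25·16 + 36·9 + 49·4 + 64·1 + 81·0 = 1968.

1968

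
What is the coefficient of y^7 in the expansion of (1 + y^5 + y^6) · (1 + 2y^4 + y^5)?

0

(1 + y^5 + y^6) has coefficients 1,0,0,0,0,1,1 for degrees 0…6.
(1 + 2y^4 + y^5) has coefficients 1,0,0,0,2,1,0,0 for degrees 0…7.
[y^7] = 1·0 + 1·0 + 1·0 = 0.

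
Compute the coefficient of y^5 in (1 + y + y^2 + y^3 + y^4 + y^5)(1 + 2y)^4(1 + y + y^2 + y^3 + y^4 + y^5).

(1 + y + y^2 + y^3 + y^4 + y^5) has coefficients 1,1,1,1,1,1 for degrees 0…5.
(1 + 2y)^4 has coefficients 1,8,24,32,16,0 for degrees 0…5.
Finally multiplying by (1 + y + y^2 + y^3 + y^4 + y^5), the product of all factors after the first has coefficients 1,9,33,65,81,81 for degrees 0…5.
[y^5] = 1·81 + 1·81 + 1·65 + 1·33 + 1·9 + 1·1 = 270.

270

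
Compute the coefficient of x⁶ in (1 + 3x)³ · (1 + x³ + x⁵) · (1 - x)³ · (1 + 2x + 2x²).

61

(1 + 3x)³ has coefficients 1,9,27,27 for degrees 0…3.
(1 + x³ + x⁵) has coefficients 1,0,0,1,0,1,0 for degrees 0…6.
Multiplying by (1 - x)³ gives running coefficients 1,-3,3,0,-3,4,-4 for degrees 0…6.
Finally multiplying by (1 + 2x + 2x²), the product of all factors after the first has coefficients 1,-1,-1,0,3,-2,-2 for degrees 0…6.
[x⁶] = 1·(-2) + 9·(-2) + 27·3 + 27·0 = 61.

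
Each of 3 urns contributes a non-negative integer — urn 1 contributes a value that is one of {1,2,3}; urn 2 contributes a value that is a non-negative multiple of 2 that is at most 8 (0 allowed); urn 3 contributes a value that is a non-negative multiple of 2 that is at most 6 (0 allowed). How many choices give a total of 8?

The generating function for the choices is (q + q^2 + q^3)·(1 + q^2 + q^4 + q^6 + q^8)·(1 + q^2 + q^4 + q^6); the count is [q^8].
(q + q^2 + q^3) has coefficients 0,1,1,1 for degrees 0…3.
(1 + q^2 + q^4 + q^6 + q^8) has coefficients 1,0,1,0,1,0,1,0,1 for degrees 0…8.
Finally multiplying by (1 + q^2 + q^4 + q^6), the product of all factors after the first has coefficients 1,0,2,0,3,0,4,0,4 for degrees 0…8.
[q^8] = 1·0 + 1·4 + 1·0 = 4.

4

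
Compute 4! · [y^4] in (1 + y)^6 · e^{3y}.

4149

The EGF product rule gives c_4 = Σ_{k_1+k_2=4} C(4; k_1,k_2) · ∏ g_i(k_i), where (1+y)^6 gives the falling factorial (6)_k; e^{3y} gives (3)^k.
g_1(k) for k = 0…4: 1, 6, 30, 120, 360.
g_2(k) for k = 0…4: 1, 3, 9, 27, 81.
c_4 = Σ_k C(4,k)·g_1(k)·g_2(4−k) = 1·1·81 + 4·6·27 + 6·30·9 + 4·120·3 + 1·360·1 = 81 + 648 + 1620 + 1440 + 360 = 4149.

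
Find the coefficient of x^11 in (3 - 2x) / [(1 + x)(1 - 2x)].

2729

Partial fractions give a closed form: a_n = (5/3)·(-1)^n + (4/3)·2^n.
At n = 11: a_11 = 2729.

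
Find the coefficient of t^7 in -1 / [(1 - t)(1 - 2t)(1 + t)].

Partial fractions give a closed form: a_n = (1/2)·1^n + (-4/3)·2^n + (-1/6)·(-1)^n.
At n = 7: a_7 = -170.

-170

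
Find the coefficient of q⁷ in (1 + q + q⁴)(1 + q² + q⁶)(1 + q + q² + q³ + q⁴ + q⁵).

(1 + q + q⁴) has coefficients 1,1,0,0,1 for degrees 0…4.
(1 + q² + q⁶) has coefficients 1,0,1,0,0,0,1,0 for degrees 0…7.
Finally multiplying by (1 + q + q² + q³ + q⁴ + q⁵), the product of all factors after the first has coefficients 1,1,2,2,2,2,2,2 for degrees 0…7.
[q⁷] = 1·2 + 1·2 + 1·2 = 6.

6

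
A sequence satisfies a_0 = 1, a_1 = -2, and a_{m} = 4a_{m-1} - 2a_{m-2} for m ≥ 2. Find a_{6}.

-1448

The ordinary generating function has denominator 1 - 4x + 2x^2.
Iterating the recurrence: a_0,…,a_{6} = 1, -2, -10, -36, -124, -424, -1448.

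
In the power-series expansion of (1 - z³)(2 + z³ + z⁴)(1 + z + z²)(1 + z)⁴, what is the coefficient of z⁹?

-21

(1 - z³) has coefficients 1,0,0,-1 for degrees 0…3.
(2 + z³ + z⁴) has coefficients 2,0,0,1,1,0,0,0,0,0 for degrees 0…9.
Multiplying by (1 + z + z²) gives running coefficients 2,2,2,1,2,2,1,0,0,0 for degrees 0…9.
Finally multiplying by (1 + z)⁴, the product of all factors after the first has coefficients 2,10,22,29,28,26,27,25,16,6 for degrees 0…9.
[z⁹] = 1·6 − 1·27 = -21.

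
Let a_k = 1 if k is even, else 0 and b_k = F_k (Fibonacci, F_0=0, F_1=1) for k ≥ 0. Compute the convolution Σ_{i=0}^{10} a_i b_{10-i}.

88

The convolution is the x^10 coefficient of A(x)B(x).
Σ = 1·55 + 0·34 + 1·21 + 0·13 + 1·8 + 0·5 + 1·3 + 0·2 + 1·1 + 0·1 + 1·0 = 88.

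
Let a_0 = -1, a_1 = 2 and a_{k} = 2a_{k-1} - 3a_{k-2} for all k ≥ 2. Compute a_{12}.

-1709

The ordinary generating function has denominator 1 - 2z + 3z^2.
Iterating the recurrence: a_0,…,a_{12} = -1, 2, 7, 8, -5, -34, -53, -4, 151, 314, 175, -592, -1709.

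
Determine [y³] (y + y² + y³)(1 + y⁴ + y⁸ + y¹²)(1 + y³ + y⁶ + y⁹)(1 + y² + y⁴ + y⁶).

2

(y + y² + y³) has coefficients 0,1,1,1 for degrees 0…3.
(1 + y⁴ + y⁸ + y¹²) has coefficients 1,0,0,0 for degrees 0…3.
Multiplying by (1 + y³ + y⁶ + y⁹) gives running coefficients 1,0,0,1 for degrees 0…3.
Finally multiplying by (1 + y² + y⁴ + y⁶), the product of all factors after the first has coefficients 1,0,1,1 for degrees 0…3.
[y³] = 1·1 + 1·0 + 1·1 = 2.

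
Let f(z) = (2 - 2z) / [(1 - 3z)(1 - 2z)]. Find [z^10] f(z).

Partial fractions give a closed form: a_n = (4)·3^n + (-2)·2^n.
At n = 10: a_10 = 234148.

234148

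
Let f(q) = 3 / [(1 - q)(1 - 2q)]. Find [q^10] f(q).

6141

Partial fractions give a closed form: a_n = (-3)·1^n + (6)·2^n.
At n = 10: a_10 = 6141.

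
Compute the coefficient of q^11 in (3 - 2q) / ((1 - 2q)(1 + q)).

2729

The denominator gives the recurrence a_n = a_(n−1) + 2a_(n−2) for n ≥ 2; the numerator fixes a_0 = 3, a_1 = 1.
Iterating: 3, 1, 7, 9, 23, 41, 87, 169, 343, 681, 1367, 2729, so a_11 = 2729.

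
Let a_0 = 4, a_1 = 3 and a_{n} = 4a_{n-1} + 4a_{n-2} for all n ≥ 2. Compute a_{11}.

37116928

The ordinary generating function has denominator 1 - 4x - 4x^2.
Iterating the recurrence: a_0,…,a_{11} = 4, 3, 28, 124, 608, 2928, 14144, 68288, 329728, 1592064, 7687168, 37116928.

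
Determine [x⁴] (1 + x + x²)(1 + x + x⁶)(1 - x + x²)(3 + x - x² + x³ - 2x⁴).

2

(1 + x + x²) has coefficients 1,1,1 for degrees 0…2.
(1 + x + x⁶) has coefficients 1,1,0,0,0 for degrees 0…4.
Multiplying by (1 - x + x²) gives running coefficients 1,0,0,1,0 for degrees 0…4.
Finally multiplying by (3 + x - x² + x³ - 2x⁴), the product of all factors after the first has coefficients 3,1,-1,4,-1 for degrees 0…4.
[x⁴] = 1·(-1) + 1·4 + 1·(-1) = 2.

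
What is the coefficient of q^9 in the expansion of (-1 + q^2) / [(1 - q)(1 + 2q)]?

256

The denominator gives the recurrence a_n = −a_(n−1) + 2a_(n−2) for n ≥ 3; the numerator fixes a_0 = -1, a_1 = 1, a_2 = -2.
Iterating: -1, 1, -2, 4, -8, 16, -32, 64, -128, 256, so a_9 = 256.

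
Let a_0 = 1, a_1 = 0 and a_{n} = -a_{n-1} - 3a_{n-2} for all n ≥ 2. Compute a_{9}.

The ordinary generating function has denominator 1 + x + 3x^2.
Iterating the recurrence: a_0,…,a_{9} = 1, 0, -3, 3, 6, -15, -3, 48, -39, -105.

-105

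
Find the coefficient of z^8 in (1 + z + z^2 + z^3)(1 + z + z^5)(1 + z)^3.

8

(1 + z + z^2 + z^3) has coefficients 1,1,1,1 for degrees 0…3.
(1 + z + z^5) has coefficients 1,1,0,0,0,1,0,0,0 for degrees 0…8.
Finally multiplying by (1 + z)^3, the product of all factors after the first has coefficients 1,4,6,4,1,1,3,3,1 for degrees 0…8.
[z^8] = 1·1 + 1·3 + 1·3 + 1·1 = 8.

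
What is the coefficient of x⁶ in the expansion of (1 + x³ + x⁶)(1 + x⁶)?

2

(1 + x³ + x⁶) has coefficients 1,0,0,1,0,0,1 for degrees 0…6.
(1 + x⁶) has coefficients 1,0,0,0,0,0,1 for degrees 0…6.
[x⁶] = 1·1 + 1·0 + 1·1 = 2.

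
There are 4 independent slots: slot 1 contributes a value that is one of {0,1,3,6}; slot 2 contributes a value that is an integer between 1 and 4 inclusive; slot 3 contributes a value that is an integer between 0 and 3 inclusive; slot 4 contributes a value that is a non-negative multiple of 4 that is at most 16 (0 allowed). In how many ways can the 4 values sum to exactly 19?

The generating function for the choices is (1 + y + y^3 + y^6)·(y + y^2 + y^3 + y^4)·(1 + y + y^2 + y^3)·(1 + y^4 + y^8 + y^12 + y^16); the count is [y^19].
(1 + y + y^3 + y^6) has coefficients 1,1,0,1,0,0,1 for degrees 0…6.
(y + y^2 + y^3 + y^4) has coefficients 0,1,1,1,1,0,0,0,0,0,0,0,0,0,0,0,0,0,0,0 for degrees 0…19.
Multiplying by (1 + y + y^2 + y^3) gives running coefficients 0,1,2,3,4,3,2,1,0,0,0,0,0,0,0,0,0,0,0,0 for degrees 0…19.
Finally multiplying by (1 + y^4 + y^8 + y^12 + y^16), the product of all factors after the first has coefficients 0,1,2,3,4,4,4,4,4,4,4,4,4,4,4,4,4,4,4,4 for degrees 0…19.
[y^19] = 1·4 + 1·4 + 1·4 + 1·4 = 16.

16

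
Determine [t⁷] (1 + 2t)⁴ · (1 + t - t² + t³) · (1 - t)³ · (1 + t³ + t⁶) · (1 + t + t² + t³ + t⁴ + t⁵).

-43

(1 + 2t)⁴ has coefficients 1,8,24,32,16 for degrees 0…4.
(1 + t - t² + t³) has coefficients 1,1,-1,1,0,0,0,0 for degrees 0…7.
Multiplying by (1 - t)³ gives running coefficients 1,-2,-1,6,-7,4,-1,0 for degrees 0…7.
Multiplying by (1 + t³ + t⁶) gives running coefficients 1,-2,-1,7,-9,3,6,-9 for degrees 0…7.
Finally multiplying by (1 + t + t² + t³ + t⁴ + t⁵), the product of all factors after the first has coefficients 1,-1,-2,5,-4,-1,4,-3 for degrees 0…7.
[t⁷] = 1·(-3) + 8·4 + 24·(-1) + 32·(-4) + 16·5 = -43.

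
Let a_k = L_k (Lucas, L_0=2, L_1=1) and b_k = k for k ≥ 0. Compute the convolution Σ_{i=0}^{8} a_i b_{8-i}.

The convolution is the t^8 coefficient of A(t)B(t).
Σ = 2·8 + 1·7 + 3·6 + 4·5 + 7·4 + 11·3 + 18·2 + 29·1 + 47·0 = 187.

187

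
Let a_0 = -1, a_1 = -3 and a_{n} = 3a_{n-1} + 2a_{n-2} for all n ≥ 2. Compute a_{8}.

-22363

The ordinary generating function has denominator 1 - 3z - 2z^2.
Iterating the recurrence: a_0,…,a_{8} = -1, -3, -11, -39, -139, -495, -1763, -6279, -22363.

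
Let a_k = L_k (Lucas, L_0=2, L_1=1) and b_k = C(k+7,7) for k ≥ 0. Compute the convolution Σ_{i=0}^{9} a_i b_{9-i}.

Write out a_i and b_{9-i} for i = 0,…,9 and sum the products.
Σ = 2·11440 + 1·6435 + 3·3432 + 4·1716 + 7·792 + 11·330 + 18·120 + 29·36 + 47·8 + 76·1 = 59305.

59305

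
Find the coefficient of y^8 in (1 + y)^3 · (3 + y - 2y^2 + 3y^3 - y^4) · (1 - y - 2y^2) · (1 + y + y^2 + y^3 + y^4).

-43

(1 + y)^3 has coefficients 1,3,3,1 for degrees 0…3.
(3 + y - 2y^2 + 3y^3 - y^4) has coefficients 3,1,-2,3,-1,0,0,0,0 for degrees 0…8.
Multiplying by (1 - y - 2y^2) gives running coefficients 3,-2,-9,3,0,-5,2,0,0 for degrees 0…8.
Finally multiplying by (1 + y + y^2 + y^3 + y^4), the product of all factors after the first has coefficients 3,1,-8,-5,-5,-13,-9,0,-3 for degrees 0…8.
[y^8] = 1·(-3) + 3·0 + 3·(-9) + 1·(-13) = -43.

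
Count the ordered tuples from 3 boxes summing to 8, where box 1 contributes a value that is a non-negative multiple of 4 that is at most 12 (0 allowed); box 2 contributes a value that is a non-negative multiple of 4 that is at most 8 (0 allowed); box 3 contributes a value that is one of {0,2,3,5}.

3

The generating function for the choices is (1 + t⁴ + t⁸ + t¹²)·(1 + t⁴ + t⁸)·(1 + t² + t³ + t⁵); the count is [t⁸].
(1 + t⁴ + t⁸ + t¹²) has coefficients 1,0,0,0,1,0,0,0,1 for degrees 0…8.
(1 + t⁴ + t⁸) has coefficients 1,0,0,0,1,0,0,0,1 for degrees 0…8.
Finally multiplying by (1 + t² + t³ + t⁵), the product of all factors after the first has coefficients 1,0,1,1,1,1,1,1,1 for degrees 0…8.
[t⁸] = 1·1 + 1·1 + 1·1 = 3.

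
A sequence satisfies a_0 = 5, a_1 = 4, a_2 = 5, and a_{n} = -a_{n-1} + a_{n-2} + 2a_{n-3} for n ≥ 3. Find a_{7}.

16

The ordinary generating function has denominator 1 + q - q^2 - 2q^3.
Iterating the recurrence: a_0,…,a_{7} = 5, 4, 5, 9, 4, 15, 7, 16.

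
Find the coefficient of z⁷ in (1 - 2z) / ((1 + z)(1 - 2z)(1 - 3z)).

Partial fractions give a closed form: a_n = (1/4)·(-1)^n + (3/4)·3^n.
At n = 7: a_7 = 1640.

1640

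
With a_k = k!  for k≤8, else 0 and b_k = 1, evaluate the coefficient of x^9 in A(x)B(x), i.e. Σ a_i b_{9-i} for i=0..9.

46234

The convolution is the t^9 coefficient of A(t)B(t).
Σ = 1·1 + 1·1 + 2·1 + 6·1 + 24·1 + 120·1 + 720·1 + 5040·1 + 40320·1 + 0·1 = 46234.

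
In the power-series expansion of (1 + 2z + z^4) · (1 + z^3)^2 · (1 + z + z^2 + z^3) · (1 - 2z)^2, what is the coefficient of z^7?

(1 + 2z + z^4) has coefficients 1,2,0,0,1 for degrees 0…4.
(1 + z^3)^2 has coefficients 1,0,0,2,0,0,1,0 for degrees 0…7.
Multiplying by (1 + z + z^2 + z^3) gives running coefficients 1,1,1,3,2,2,3,1 for degrees 0…7.
Finally multiplying by (1 - 2z)^2, the product of all factors after the first has coefficients 1,-3,1,3,-6,6,3,-3 for degrees 0…7.
[z^7] = 1·(-3) + 2·3 + 1·3 = 6.

6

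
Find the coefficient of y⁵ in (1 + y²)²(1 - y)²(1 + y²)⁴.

-30

(1 + y²)² has coefficients 1,0,2,0,1 for degrees 0…4.
(1 - y)² has coefficients 1,-2,1,0,0,0 for degrees 0…5.
Finally multiplying by (1 + y²)⁴, the product of all factors after the first has coefficients 1,-2,5,-8,10,-12 for degrees 0…5.
[y⁵] = 1·(-12) + 2·(-8) + 1·(-2) = -30.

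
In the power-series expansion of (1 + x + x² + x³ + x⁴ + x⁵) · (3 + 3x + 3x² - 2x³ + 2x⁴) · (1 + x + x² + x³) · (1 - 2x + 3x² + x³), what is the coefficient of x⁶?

81

(1 + x + x² + x³ + x⁴ + x⁵) has coefficients 1,1,1,1,1,1 for degrees 0…5.
(3 + 3x + 3x² - 2x³ + 2x⁴) has coefficients 3,3,3,-2,2,0,0 for degrees 0…6.
Multiplying by (1 + x + x² + x³) gives running coefficients 3,6,9,7,6,3,0 for degrees 0…6.
Finally multiplying by (1 - 2x + 3x² + x³), the product of all factors after the first has coefficients 3,0,6,10,25,21,19 for degrees 0…6.
[x⁶] = 1·19 + 1·21 + 1·25 + 1·10 + 1·6 + 1·0 = 81.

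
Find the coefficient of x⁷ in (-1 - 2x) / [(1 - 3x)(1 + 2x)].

-2187

Partial fractions give a closed form: a_n = (-1)·3^n.
At n = 7: a_7 = -2187.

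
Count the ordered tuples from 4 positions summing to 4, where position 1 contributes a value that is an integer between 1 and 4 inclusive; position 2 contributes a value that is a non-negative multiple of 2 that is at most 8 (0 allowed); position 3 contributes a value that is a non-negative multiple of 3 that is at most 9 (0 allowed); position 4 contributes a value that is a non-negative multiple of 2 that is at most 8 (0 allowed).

The generating function for the choices is (q + q² + q³ + q⁴)·(1 + q² + q⁴ + q⁶ + q⁸)·(1 + q³ + q⁶ + q⁹)·(1 + q² + q⁴ + q⁶ + q⁸); the count is [q⁴].
(q + q² + q³ + q⁴) has coefficients 0,1,1,1,1 for degrees 0…4.
(1 + q² + q⁴ + q⁶ + q⁸) has coefficients 1,0,1,0,1 for degrees 0…4.
Multiplying by (1 + q³ + q⁶ + q⁹) gives running coefficients 1,0,1,1,1 for degrees 0…4.
Finally multiplying by (1 + q² + q⁴ + q⁶ + q⁸), the product of all factors after the first has coefficients 1,0,2,1,3 for degrees 0…4.
[q⁴] = 1·1 + 1·2 + 1·0 + 1·1 = 4.

4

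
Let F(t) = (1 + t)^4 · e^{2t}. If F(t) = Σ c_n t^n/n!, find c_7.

30144

The EGF product rule gives c_7 = Σ_{k_1+k_2=7} C(7; k_1,k_2) · ∏ g_i(k_i), where (1+t)^4 gives the falling factorial (4)_k; e^{2t} gives (2)^k.
g_1(k) for k = 0…7: 1, 4, 12, 24, 24, 0, 0, 0.
g_2(k) for k = 0…7: 1, 2, 4, 8, 16, 32, 64, 128.
c_7 = Σ_k C(7,k)·g_1(k)·g_2(7−k) = 1·1·128 + 7·4·64 + 21·12·32 + 35·24·16 + 35·24·8 = 128 + 1792 + 8064 + 13440 + 6720 = 30144.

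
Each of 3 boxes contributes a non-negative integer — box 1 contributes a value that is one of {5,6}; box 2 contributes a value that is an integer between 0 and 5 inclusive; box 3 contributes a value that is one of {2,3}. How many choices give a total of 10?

The generating function for the choices is (q⁵ + q⁶)·(1 + q + q² + q³ + q⁴ + q⁵)·(q² + q³); the count is [q¹⁰].
(q⁵ + q⁶) has coefficients 0,0,0,0,0,1,1 for degrees 0…6.
(1 + q + q² + q³ + q⁴ + q⁵) has coefficients 1,1,1,1,1,1,0,0,0,0,0 for degrees 0…10.
Finally multiplying by (q² + q³), the product of all factors after the first has coefficients 0,0,1,2,2,2,2,2,1,0,0 for degrees 0…10.
[q¹⁰] = 1·2 + 1·2 = 4.

4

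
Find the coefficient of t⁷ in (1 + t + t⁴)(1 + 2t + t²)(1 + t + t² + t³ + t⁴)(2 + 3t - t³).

(1 + t + t⁴) has coefficients 1,1,0,0,1 for degrees 0…4.
(1 + 2t + t²) has coefficients 1,2,1,0,0,0,0,0 for degrees 0…7.
Multiplying by (1 + t + t² + t³ + t⁴) gives running coefficients 1,3,4,4,4,3,1,0 for degrees 0…7.
Finally multiplying by (2 + 3t - t³), the product of all factors after the first has coefficients 2,9,17,19,17,14,7,-1 for degrees 0…7.
[t⁷] = 1·(-1) + 1·7 + 1·19 = 25.

25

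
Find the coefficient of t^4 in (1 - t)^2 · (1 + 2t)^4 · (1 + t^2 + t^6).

(1 - t)^2 has coefficients 1,-2,1 for degrees 0…2.
(1 + 2t)^4 has coefficients 1,8,24,32,16 for degrees 0…4.
Finally multiplying by (1 + t^2 + t^6), the product of all factors after the first has coefficients 1,8,25,40,40 for degrees 0…4.
[t^4] = 1·40 − 2·40 + 1·25 = -15.

-15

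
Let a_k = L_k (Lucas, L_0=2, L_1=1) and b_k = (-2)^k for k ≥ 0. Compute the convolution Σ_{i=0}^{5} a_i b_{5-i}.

-59

Write out a_i and b_{5-i} for i = 0,…,5 and sum the products.
Σ = 2·(-32) + 1·16 + 3·(-8) + 4·4 + 7·(-2) + 11·1 = -59.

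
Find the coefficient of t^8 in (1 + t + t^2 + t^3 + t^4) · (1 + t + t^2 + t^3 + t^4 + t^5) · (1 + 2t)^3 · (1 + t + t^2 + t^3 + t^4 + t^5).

603

(1 + t + t^2 + t^3 + t^4) has coefficients 1,1,1,1,1 for degrees 0…4.
(1 + t + t^2 + t^3 + t^4 + t^5) has coefficients 1,1,1,1,1,1,0,0,0 for degrees 0…8.
Multiplying by (1 + 2t)^3 gives running coefficients 1,7,19,27,27,27,26,20,8 for degrees 0…8.
Finally multiplying by (1 + t + t^2 + t^3 + t^4 + t^5), the product of all factors after the first has coefficients 1,8,27,54,81,108,133,146,135 for degrees 0…8.
[t^8] = 1·135 + 1·146 + 1·133 + 1·108 + 1·81 = 603.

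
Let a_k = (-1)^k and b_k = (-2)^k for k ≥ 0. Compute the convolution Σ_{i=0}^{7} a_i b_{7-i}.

-255

This is [x^7] in the product of the two ordinary generating functions.
Σ = 1·(-128) − 1·64 + 1·(-32) − 1·16 + 1·(-8) − 1·4 + 1·(-2) − 1·1 = -255.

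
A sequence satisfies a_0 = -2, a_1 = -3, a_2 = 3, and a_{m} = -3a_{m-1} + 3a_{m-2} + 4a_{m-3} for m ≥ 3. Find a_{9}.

The ordinary generating function has denominator 1 + 3z - 3z^2 - 4z^3.
Iterating the recurrence: a_0,…,a_{9} = -2, -3, 3, -26, 75, -291, 994, -3555, 12483, -44138.

-44138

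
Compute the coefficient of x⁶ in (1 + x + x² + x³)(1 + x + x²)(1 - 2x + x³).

(1 + x + x² + x³) has coefficients 1,1,1,1 for degrees 0…3.
(1 + x + x²) has coefficients 1,1,1,0,0,0,0 for degrees 0…6.
Finally multiplying by (1 - 2x + x³), the product of all factors after the first has coefficients 1,-1,-1,-1,1,1,0 for degrees 0…6.
[x⁶] = 1·0 + 1·1 + 1·1 + 1·(-1) = 1.

1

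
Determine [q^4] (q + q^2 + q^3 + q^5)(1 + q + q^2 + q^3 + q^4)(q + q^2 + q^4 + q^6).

(q + q^2 + q^3 + q^5) has coefficients 0,1,1,1,0 for degrees 0…4.
(1 + q + q^2 + q^3 + q^4) has coefficients 1,1,1,1,1 for degrees 0…4.
Finally multiplying by (q + q^2 + q^4 + q^6), the product of all factors after the first has coefficients 0,1,2,2,3 for degrees 0…4.
[q^4] = 1·2 + 1·2 + 1·1 = 5.

5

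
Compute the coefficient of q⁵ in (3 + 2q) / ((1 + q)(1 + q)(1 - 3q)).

The denominator gives the recurrence a_n = a_(n−1) + 5a_(n−2) + 3a_(n−3) for n ≥ 3; the numerator fixes a_0 = 3, a_1 = 5, a_2 = 20.
Iterating: 3, 5, 20, 54, 169, 499, so a_5 = 499.

499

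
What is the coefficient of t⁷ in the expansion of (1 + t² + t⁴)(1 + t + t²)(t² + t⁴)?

2

(1 + t² + t⁴) has coefficients 1,0,1,0,1 for degrees 0…4.
(1 + t + t²) has coefficients 1,1,1,0,0,0,0,0 for degrees 0…7.
Finally multiplying by (t² + t⁴), the product of all factors after the first has coefficients 0,0,1,1,2,1,1,0 for degrees 0…7.
[t⁷] = 1·0 + 1·1 + 1·1 = 2.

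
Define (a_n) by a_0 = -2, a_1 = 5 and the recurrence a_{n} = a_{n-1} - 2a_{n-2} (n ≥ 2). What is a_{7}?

The ordinary generating function has denominator 1 - z + 2z^2.
Iterating the recurrence: a_0,…,a_{7} = -2, 5, 9, -1, -19, -17, 21, 55.

55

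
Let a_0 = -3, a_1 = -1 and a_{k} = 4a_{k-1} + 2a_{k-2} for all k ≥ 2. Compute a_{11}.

The ordinary generating function has denominator 1 - 4q - 2q^2.
Iterating the recurrence: a_0,…,a_{11} = -3, -1, -10, -42, -188, -836, -3720, -16552, -73648, -327696, -1458080, -6487712.

-6487712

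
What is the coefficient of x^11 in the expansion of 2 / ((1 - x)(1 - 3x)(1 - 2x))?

1577940

Partial fractions give a closed form: a_n = (1)·1^n + (9)·3^n + (-8)·2^n.
At n = 11: a_11 = 1577940.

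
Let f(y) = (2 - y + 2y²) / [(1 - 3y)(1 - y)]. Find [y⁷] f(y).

The denominator gives the recurrence a_n = 4a_(n−1) − 3a_(n−2) for n ≥ 3; the numerator fixes a_0 = 2, a_1 = 7, a_2 = 24.
Iterating: 2, 7, 24, 75, 228, 687, 2064, 6195, so a_7 = 6195.

6195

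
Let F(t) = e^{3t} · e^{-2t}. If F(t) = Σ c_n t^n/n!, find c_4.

The EGF product rule gives c_4 = Σ_{k_1+k_2=4} C(4; k_1,k_2) · ∏ g_i(k_i), where e^{3t} gives (3)^k; e^{-2t} gives (-2)^k.
g_1(k) for k = 0…4: 1, 3, 9, 27, 81.
g_2(k) for k = 0…4: 1, -2, 4, -8, 16.
c_4 = Σ_k C(4,k)·g_1(k)·g_2(4−k) = 1·1·16 + 4·3·(-8) + 6·9·4 + 4·27·(-2) + 1·81·1 = 16 − 96 + 216 − 216 + 81 = 1.

1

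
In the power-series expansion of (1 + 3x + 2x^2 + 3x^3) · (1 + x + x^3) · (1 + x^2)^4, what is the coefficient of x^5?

(1 + 3x + 2x^2 + 3x^3) has coefficients 1,3,2,3 for degrees 0…3.
(1 + x + x^3) has coefficients 1,1,0,1,0,0 for degrees 0…5.
Finally multiplying by (1 + x^2)^4, the product of all factors after the first has coefficients 1,1,4,5,6,10 for degrees 0…5.
[x^5] = 1·10 + 3·6 + 2·5 + 3·4 = 50.

50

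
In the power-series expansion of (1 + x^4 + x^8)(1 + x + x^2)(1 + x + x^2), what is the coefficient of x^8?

(1 + x^4 + x^8) has coefficients 1,0,0,0,1,0,0,0,1 for degrees 0…8.
(1 + x + x^2) has coefficients 1,1,1,0,0,0,0,0,0 for degrees 0…8.
Finally multiplying by (1 + x + x^2), the product of all factors after the first has coefficients 1,2,3,2,1,0,0,0,0 for degrees 0…8.
[x^8] = 1·0 + 1·1 + 1·1 = 2.

2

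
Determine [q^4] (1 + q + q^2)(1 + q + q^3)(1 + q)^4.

30

(1 + q + q^2) has coefficients 1,1,1 for degrees 0…2.
(1 + q + q^3) has coefficients 1,1,0,1,0 for degrees 0…4.
Finally multiplying by (1 + q)^4, the product of all factors after the first has coefficients 1,5,10,11,9 for degrees 0…4.
[q^4] = 1·9 + 1·11 + 1·10 = 30.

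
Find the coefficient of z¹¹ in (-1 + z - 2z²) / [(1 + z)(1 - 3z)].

The denominator gives the recurrence a_n = 2a_(n−1) + 3a_(n−2) for n ≥ 3; the numerator fixes a_0 = -1, a_1 = -1, a_2 = -7.
Iterating: -1, -1, -7, -17, -55, -161, -487, -1457, -4375, -13121, -39367, -118097, so a_11 = -118097.

-118097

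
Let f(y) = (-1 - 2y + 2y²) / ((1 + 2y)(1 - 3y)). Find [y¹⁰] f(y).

The denominator gives the recurrence a_n = a_(n−1) + 6a_(n−2) for n ≥ 3; the numerator fixes a_0 = -1, a_1 = -3, a_2 = -7.
Iterating: -1, -3, -7, -25, -67, -217, -619, -1921, -5635, -17161, -50971, so a_10 = -50971.

-50971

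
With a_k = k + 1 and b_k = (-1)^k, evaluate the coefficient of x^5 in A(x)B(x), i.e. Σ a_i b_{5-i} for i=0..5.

3

This is [x^5] in the product of the two ordinary generating functions.
Σ = 1·(-1) + 2·1 + 3·(-1) + 4·1 + 5·(-1) + 6·1 = 3.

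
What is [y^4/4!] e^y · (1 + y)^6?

The EGF product rule gives c_4 = Σ_{k_1+k_2=4} C(4; k_1,k_2) · ∏ g_i(k_i), where e^y gives (1)^k; (1+y)^6 gives the falling factorial (6)_k.
g_1(k) for k = 0…4: 1, 1, 1, 1, 1.
g_2(k) for k = 0…4: 1, 6, 30, 120, 360.
c_4 = Σ_k C(4,k)·g_1(k)·g_2(4−k) = 1·1·360 + 4·1·120 + 6·1·30 + 4·1·6 + 1·1·1 = 360 + 480 + 180 + 24 + 1 = 1045.

1045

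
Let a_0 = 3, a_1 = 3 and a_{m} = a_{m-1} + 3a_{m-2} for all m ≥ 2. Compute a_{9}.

The ordinary generating function has denominator 1 - t - 3t^2.
Iterating the recurrence: a_0,…,a_{9} = 3, 3, 12, 21, 57, 120, 291, 651, 1524, 3477.

3477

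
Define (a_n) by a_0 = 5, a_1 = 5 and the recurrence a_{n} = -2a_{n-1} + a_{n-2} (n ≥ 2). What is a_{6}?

-205

The ordinary generating function has denominator 1 + 2y - y^2.
Iterating the recurrence: a_0,…,a_{6} = 5, 5, -5, 15, -35, 85, -205.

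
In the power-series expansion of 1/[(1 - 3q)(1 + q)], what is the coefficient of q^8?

4921

Partial fractions give a closed form: a_n = (3/4)·3^n + (1/4)·(-1)^n.
At n = 8: a_8 = 4921.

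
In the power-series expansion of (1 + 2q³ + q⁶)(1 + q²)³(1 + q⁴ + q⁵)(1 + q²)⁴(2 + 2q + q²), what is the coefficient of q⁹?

391

(1 + 2q³ + q⁶) has coefficients 1,0,0,2,0,0,1 for degrees 0…6.
(1 + q²)³ has coefficients 1,0,3,0,3,0,1,0,0,0 for degrees 0…9.
Multiplying by (1 + q⁴ + q⁵) gives running coefficients 1,0,3,0,4,1,4,3,3,3 for degrees 0…9.
Multiplying by (1 + q²)⁴ gives running coefficients 1,0,7,0,22,1,42,7,56,21 for degrees 0…9.
Finally multiplying by (2 + 2q + q²), the product of all factors after the first has coefficients 2,2,15,14,51,46,108,99,168,161 for degrees 0…9.
[q⁹] = 1·161 + 2·108 + 1·14 = 391.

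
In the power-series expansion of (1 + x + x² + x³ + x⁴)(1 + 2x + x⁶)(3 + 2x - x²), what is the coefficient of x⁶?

4

(1 + x + x² + x³ + x⁴) has coefficients 1,1,1,1,1 for degrees 0…4.
(1 + 2x + x⁶) has coefficients 1,2,0,0,0,0,1 for degrees 0…6.
Finally multiplying by (3 + 2x - x²), the product of all factors after the first has coefficients 3,8,3,-2,0,0,3 for degrees 0…6.
[x⁶] = 1·3 + 1·0 + 1·0 + 1·(-2) + 1·3 = 4.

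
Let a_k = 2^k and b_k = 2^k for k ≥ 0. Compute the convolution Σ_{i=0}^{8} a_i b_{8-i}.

The convolution is the t^8 coefficient of A(t)B(t).
Σ = 1·256 + 2·128 + 4·64 + 8·32 + 16·16 + 32·8 + 64·4 + 128·2 + 256·1 = 2304.

2304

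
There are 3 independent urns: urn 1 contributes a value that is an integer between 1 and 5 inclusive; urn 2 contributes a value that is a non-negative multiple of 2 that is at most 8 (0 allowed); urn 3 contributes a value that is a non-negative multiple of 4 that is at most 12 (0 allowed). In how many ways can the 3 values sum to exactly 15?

The generating function for the choices is (t + t² + t³ + t⁴ + t⁵)·(1 + t² + t⁴ + t⁶ + t⁸)·(1 + t⁴ + t⁸ + t¹²); the count is [t¹⁵].
(t + t² + t³ + t⁴ + t⁵) has coefficients 0,1,1,1,1,1 for degrees 0…5.
(1 + t² + t⁴ + t⁶ + t⁸) has coefficients 1,0,1,0,1,0,1,0,1,0,0,0,0,0,0,0 for degrees 0…15.
Finally multiplying by (1 + t⁴ + t⁸ + t¹²), the product of all factors after the first has coefficients 1,0,1,0,2,0,2,0,3,0,2,0,3,0,2,0 for degrees 0…15.
[t¹⁵] = 1·2 + 1·0 + 1·3 + 1·0 + 1·2 = 7.

7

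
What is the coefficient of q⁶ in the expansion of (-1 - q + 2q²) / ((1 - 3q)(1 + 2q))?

-486

The denominator gives the recurrence a_n = a_(n−1) + 6a_(n−2) for n ≥ 3; the numerator fixes a_0 = -1, a_1 = -2, a_2 = -6.
Iterating: -1, -2, -6, -18, -54, -162, -486, so a_6 = -486.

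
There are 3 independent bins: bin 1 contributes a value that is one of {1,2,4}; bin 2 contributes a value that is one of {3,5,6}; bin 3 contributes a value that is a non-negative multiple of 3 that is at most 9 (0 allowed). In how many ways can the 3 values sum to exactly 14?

The generating function for the choices is (x + x² + x⁴)·(x³ + x⁵ + x⁶)·(1 + x³ + x⁶ + x⁹); the count is [x¹⁴].
(x + x² + x⁴) has coefficients 0,1,1,0,1 for degrees 0…4.
(x³ + x⁵ + x⁶) has coefficients 0,0,0,1,0,1,1,0,0,0,0,0,0,0,0 for degrees 0…14.
Finally multiplying by (1 + x³ + x⁶ + x⁹), the product of all factors after the first has coefficients 0,0,0,1,0,1,2,0,1,2,0,1,2,0,1 for degrees 0…14.
[x¹⁴] = 1·0 + 1·2 + 1·0 = 2.

2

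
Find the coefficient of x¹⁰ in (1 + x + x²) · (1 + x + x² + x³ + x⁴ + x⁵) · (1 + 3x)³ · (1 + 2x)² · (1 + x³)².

5154

(1 + x + x²) has coefficients 1,1,1 for degrees 0…2.
(1 + x + x² + x³ + x⁴ + x⁵) has coefficients 1,1,1,1,1,1,0,0,0,0,0 for degrees 0…10.
Multiplying by (1 + 3x)³ gives running coefficients 1,10,37,64,64,64,63,54,27,0,0 for degrees 0…10.
Multiplying by (1 + 2x)² gives running coefficients 1,14,81,252,468,576,575,562,495,324,108 for degrees 0…10.
Finally multiplying by (1 + x³)², the product of all factors after the first has coefficients 1,14,81,254,496,738,1080,1512,1728,1726,1700 for degrees 0…10.
[x¹⁰] = 1·1700 + 1·1726 + 1·1728 = 5154.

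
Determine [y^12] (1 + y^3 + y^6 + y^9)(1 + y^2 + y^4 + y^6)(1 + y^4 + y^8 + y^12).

(1 + y^3 + y^6 + y^9) has coefficients 1,0,0,1,0,0,1,0,0,1 for degrees 0…9.
(1 + y^2 + y^4 + y^6) has coefficients 1,0,1,0,1,0,1,0,0,0,0,0,0 for degrees 0…12.
Finally multiplying by (1 + y^4 + y^8 + y^12), the product of all factors after the first has coefficients 1,0,1,0,2,0,2,0,2,0,2,0,2 for degrees 0…12.
[y^12] = 1·2 + 1·0 + 1·2 + 1·0 = 4.

4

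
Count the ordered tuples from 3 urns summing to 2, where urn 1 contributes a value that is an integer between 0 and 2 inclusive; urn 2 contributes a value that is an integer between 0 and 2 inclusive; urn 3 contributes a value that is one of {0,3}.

The generating function for the choices is (1 + z + z²)·(1 + z + z²)·(1 + z³); the count is [z²].
(1 + z + z²) has coefficients 1,1,1 for degrees 0…2.
(1 + z + z²) has coefficients 1,1,1 for degrees 0…2.
Finally multiplying by (1 + z³), the product of all factors after the first has coefficients 1,1,1 for degrees 0…2.
[z²] = 1·1 + 1·1 + 1·1 = 3.

3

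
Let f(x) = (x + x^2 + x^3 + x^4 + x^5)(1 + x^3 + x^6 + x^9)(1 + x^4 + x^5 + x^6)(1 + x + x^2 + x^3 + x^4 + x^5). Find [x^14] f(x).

(x + x^2 + x^3 + x^4 + x^5) has coefficients 0,1,1,1,1,1 for degrees 0…5.
(1 + x^3 + x^6 + x^9) has coefficients 1,0,0,1,0,0,1,0,0,1,0,0,0,0,0 for degrees 0…14.
Multiplying by (1 + x^4 + x^5 + x^6) gives running coefficients 1,0,0,1,1,1,2,1,1,2,1,1,1,1,1 for degrees 0…14.
Finally multiplying by (1 + x + x^2 + x^3 + x^4 + x^5), the product of all factors after the first has coefficients 1,1,1,2,3,4,5,6,7,8,8,8,7,7,7 for degrees 0…14.
[x^14] = 1·7 + 1·7 + 1·8 + 1·8 + 1·8 = 38.

38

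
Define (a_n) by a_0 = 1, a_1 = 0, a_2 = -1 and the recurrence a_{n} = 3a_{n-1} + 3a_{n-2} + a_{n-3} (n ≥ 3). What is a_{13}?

-1634454

The ordinary generating function has denominator 1 - 3t - 3t^2 - t^3.
Iterating the recurrence: a_0,…,a_{13} = 1, 0, -1, -2, -9, -34, -131, -504, -1939, -7460, -28701, -110422, -424829, -1634454.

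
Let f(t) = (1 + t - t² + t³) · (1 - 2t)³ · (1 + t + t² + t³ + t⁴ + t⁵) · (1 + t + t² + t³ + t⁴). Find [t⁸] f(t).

-12

(1 + t - t² + t³) has coefficients 1,1,-1,1 for degrees 0…3.
(1 - 2t)³ has coefficients 1,-6,12,-8,0,0,0,0,0 for degrees 0…8.
Multiplying by (1 + t + t² + t³ + t⁴ + t⁵) gives running coefficients 1,-5,7,-1,-1,-1,-2,4,-8 for degrees 0…8.
Finally multiplying by (1 + t + t² + t³ + t⁴), the product of all factors after the first has coefficients 1,-4,3,2,1,-1,2,-1,-8 for degrees 0…8.
[t⁸] = 1·(-8) + 1·(-1) − 1·2 + 1·(-1) = -12.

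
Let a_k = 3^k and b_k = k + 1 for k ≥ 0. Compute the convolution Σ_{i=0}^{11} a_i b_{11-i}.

398574

Write out a_i and b_{11-i} for i = 0,…,11 and sum the products.
Σ = 1·12 + 3·11 + 9·10 + 27·9 + 81·8 + 243·7 + 729·6 + 2187·5 + 6561·4 + 19683·3 + 59049·2 + 177147·1 = 398574.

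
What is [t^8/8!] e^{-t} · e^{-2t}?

6561

The EGF product rule gives c_8 = Σ_{k_1+k_2=8} C(8; k_1,k_2) · ∏ g_i(k_i), where e^{-t} gives (-1)^k; e^{-2t} gives (-2)^k.
g_1(k) for k = 0…8: 1, -1, 1, -1, 1, -1, 1, -1, 1.
g_2(k) for k = 0…8: 1, -2, 4, -8, 16, -32, 64, -128, 256.
c_8 = Σ_k C(8,k)·g_1(k)·g_2(8−k) = 1·1·256 + 8·(-1)·(-128) + 28·1·64 + 56·(-1)·(-32) + 70·1·16 + 56·(-1)·(-8) + 28·1·4 + 8·(-1)·(-2) + 1·1·1 = 256 + 1024 + 1792 + 1792 + 1120 + 448 + 112 + 16 + 1 = 6561.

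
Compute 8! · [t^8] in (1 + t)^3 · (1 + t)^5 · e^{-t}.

The EGF product rule gives c_8 = Σ_{k_1+k_2+k_3=8} C(8; k_1,k_2,k_3) · ∏ g_i(k_i), where (1+t)^3 gives the falling factorial (3)_k; (1+t)^5 gives the falling factorial (5)_k; e^{-t} gives (-1)^k.
g_1(k) for k = 0…8: 1, 3, 6, 6, 0, 0, 0, 0, 0.
g_2(k) for k = 0…8: 1, 5, 20, 60, 120, 120, 0, 0, 0.
g_3(k) for k = 0…8: 1, -1, 1, -1, 1, -1, 1, -1, 1.
First combine the last two factors: h(k) = Σ_j C(k,j)·g_2(j)·g_3(k−j) for k = 0…8: 1, 4, 11, 14, -19, -56, 151, 34, -1159.
c_8 = Σ_k C(8,k)·g_1(k)·h(8−k) = 1·1·(-1159) + 8·3·34 + 28·6·151 + 56·6·(-56) = −1159 + 816 + 25368 − 18816 = 6209.

6209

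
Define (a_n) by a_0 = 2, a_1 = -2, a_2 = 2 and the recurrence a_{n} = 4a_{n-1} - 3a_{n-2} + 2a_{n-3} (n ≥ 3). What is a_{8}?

6862

The ordinary generating function has denominator 1 - 4t + 3t^2 - 2t^3.
Iterating the recurrence: a_0,…,a_{8} = 2, -2, 2, 18, 62, 198, 642, 2098, 6862.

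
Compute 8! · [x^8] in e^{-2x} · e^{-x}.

6561

The EGF product rule gives c_8 = Σ_{k_1+k_2=8} C(8; k_1,k_2) · ∏ g_i(k_i), where e^{-2x} gives (-2)^k; e^{-x} gives (-1)^k.
g_1(k) for k = 0…8: 1, -2, 4, -8, 16, -32, 64, -128, 256.
g_2(k) for k = 0…8: 1, -1, 1, -1, 1, -1, 1, -1, 1.
c_8 = Σ_k C(8,k)·g_1(k)·g_2(8−k) = 1·1·1 + 8·(-2)·(-1) + 28·4·1 + 56·(-8)·(-1) + 70·16·1 + 56·(-32)·(-1) + 28·64·1 + 8·(-128)·(-1) + 1·256·1 = 1 + 16 + 112 + 448 + 1120 + 1792 + 1792 + 1024 + 256 = 6561.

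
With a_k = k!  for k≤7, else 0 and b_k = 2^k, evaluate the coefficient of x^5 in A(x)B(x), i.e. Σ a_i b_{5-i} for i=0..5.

256

Write out a_i and b_{5-i} for i = 0,…,5 and sum the products.
Σ = 1·32 + 1·16 + 2·8 + 6·4 + 24·2 + 120·1 = 256.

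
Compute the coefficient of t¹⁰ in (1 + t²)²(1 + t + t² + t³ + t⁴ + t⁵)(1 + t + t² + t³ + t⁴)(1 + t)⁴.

231

(1 + t²)² has coefficients 1,0,2,0,1 for degrees 0…4.
(1 + t + t² + t³ + t⁴ + t⁵) has coefficients 1,1,1,1,1,1,0,0,0,0,0 for degrees 0…10.
Multiplying by (1 + t + t² + t³ + t⁴) gives running coefficients 1,2,3,4,5,5,4,3,2,1,0 for degrees 0…10.
Finally multiplying by (1 + t)⁴, the product of all factors after the first has coefficients 1,6,17,32,48,63,73,73,63,48,32 for degrees 0…10.
[t¹⁰] = 1·32 + 2·63 + 1·73 = 231.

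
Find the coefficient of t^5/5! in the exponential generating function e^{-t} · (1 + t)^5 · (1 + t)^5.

11389

The EGF product rule gives c_5 = Σ_{k_1+k_2+k_3=5} C(5; k_1,k_2,k_3) · ∏ g_i(k_i), where e^{-t} gives (-1)^k; (1+t)^5 gives the falling factorial (5)_k; (1+t)^5 gives the falling factorial (5)_k.
g_1(k) for k = 0…5: 1, -1, 1, -1, 1, -1.
g_2(k) for k = 0…5: 1, 5, 20, 60, 120, 120.
g_3(k) for k = 0…5: 1, 5, 20, 60, 120, 120.
First combine the last two factors: h(k) = Σ_j C(k,j)·g_2(j)·g_3(k−j) for k = 0…5: 1, 10, 90, 720, 5040, 30240.
c_5 = Σ_k C(5,k)·g_1(k)·h(5−k) = 1·1·30240 + 5·(-1)·5040 + 10·1·720 + 10·(-1)·90 + 5·1·10 + 1·(-1)·1 = 30240 − 25200 + 7200 − 900 + 50 − 1 = 11389.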